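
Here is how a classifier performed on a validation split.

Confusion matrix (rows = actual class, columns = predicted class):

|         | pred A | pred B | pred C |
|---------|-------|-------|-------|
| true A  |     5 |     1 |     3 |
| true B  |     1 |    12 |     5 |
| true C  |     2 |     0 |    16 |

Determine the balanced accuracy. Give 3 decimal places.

Balanced accuracy = mean of per-class recall.
  A: recall = 5/9 = 0.5556
  B: recall = 12/18 = 0.6667
  C: recall = 16/18 = 0.8889
Mean = (0.5556 + 0.6667 + 0.8889) / 3 = 0.704

0.704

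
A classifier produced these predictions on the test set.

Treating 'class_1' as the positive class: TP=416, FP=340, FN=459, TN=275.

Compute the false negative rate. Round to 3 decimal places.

FNR = FN/(FN+TP) = 459/(459+416) = 0.525

0.525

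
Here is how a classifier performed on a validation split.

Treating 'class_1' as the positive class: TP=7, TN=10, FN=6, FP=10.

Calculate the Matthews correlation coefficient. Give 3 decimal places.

0.038

MCC = (TP·TN − FP·FN) / √((TP+FP)(TP+FN)(TN+FP)(TN+FN))
Numerator = 7·10 − 10·6 = 10
Denominator = √(17·13·20·16) = √70720 = 265.9323
MCC = 10 / 265.9323 = 0.038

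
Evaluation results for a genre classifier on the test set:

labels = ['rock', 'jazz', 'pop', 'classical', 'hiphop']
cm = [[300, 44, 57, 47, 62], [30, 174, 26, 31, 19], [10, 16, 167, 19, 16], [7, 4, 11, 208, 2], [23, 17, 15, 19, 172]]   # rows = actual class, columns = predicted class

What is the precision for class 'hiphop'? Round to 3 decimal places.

0.635

Take TP from the diagonal, FP from the rest of the 'hiphop' prediction marginal, FN from the rest of the 'hiphop' actual marginal.
precision = TP/(TP+FP).
hiphop: TP=172, FP=62+19+16+2=99 → 172/271 = 0.6347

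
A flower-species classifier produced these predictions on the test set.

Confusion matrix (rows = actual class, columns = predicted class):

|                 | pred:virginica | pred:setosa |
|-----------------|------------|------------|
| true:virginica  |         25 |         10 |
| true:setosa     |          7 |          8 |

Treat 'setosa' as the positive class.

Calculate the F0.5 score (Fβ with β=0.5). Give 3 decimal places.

0.460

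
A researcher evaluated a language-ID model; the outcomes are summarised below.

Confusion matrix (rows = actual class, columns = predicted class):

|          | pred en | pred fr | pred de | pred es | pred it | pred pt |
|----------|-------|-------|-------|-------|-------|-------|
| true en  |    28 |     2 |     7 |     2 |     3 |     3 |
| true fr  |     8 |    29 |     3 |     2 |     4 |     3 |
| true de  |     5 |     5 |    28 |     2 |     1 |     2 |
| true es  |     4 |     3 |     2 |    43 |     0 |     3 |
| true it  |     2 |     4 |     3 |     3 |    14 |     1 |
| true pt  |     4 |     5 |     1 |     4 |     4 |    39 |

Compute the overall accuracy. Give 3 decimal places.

0.656

Accuracy = trace / total = (28+29+28+43+14+39=181) / 276 = 181/276 = 0.656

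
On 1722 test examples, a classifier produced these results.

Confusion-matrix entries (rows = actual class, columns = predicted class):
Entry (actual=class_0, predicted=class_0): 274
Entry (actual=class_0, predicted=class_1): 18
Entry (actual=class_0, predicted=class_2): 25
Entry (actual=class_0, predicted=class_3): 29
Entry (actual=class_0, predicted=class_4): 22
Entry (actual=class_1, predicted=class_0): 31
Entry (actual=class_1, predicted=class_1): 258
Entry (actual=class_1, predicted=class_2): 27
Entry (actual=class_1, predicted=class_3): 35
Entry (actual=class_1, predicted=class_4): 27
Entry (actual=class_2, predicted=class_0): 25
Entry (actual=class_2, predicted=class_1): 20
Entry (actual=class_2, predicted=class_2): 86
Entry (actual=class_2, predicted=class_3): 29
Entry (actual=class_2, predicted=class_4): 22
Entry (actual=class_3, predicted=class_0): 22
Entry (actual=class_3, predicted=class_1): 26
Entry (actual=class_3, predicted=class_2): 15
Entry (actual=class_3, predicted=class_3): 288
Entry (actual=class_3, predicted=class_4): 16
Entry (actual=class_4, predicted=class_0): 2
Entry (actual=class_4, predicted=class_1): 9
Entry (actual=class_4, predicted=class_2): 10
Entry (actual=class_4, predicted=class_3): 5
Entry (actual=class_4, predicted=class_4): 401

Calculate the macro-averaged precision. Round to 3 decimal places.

Per-class precision (TP/(TP+FP)):
  class_0: TP=274, FP=31+25+22+2=80 → 274/354 = 0.7740
  class_1: TP=258, FP=18+20+26+9=73 → 258/331 = 0.7795
  class_2: TP=86, FP=25+27+15+10=77 → 86/163 = 0.5276
  class_3: TP=288, FP=29+35+29+5=98 → 288/386 = 0.7461
  class_4: TP=401, FP=22+27+22+16=87 → 401/488 = 0.8217
Macro-precision = mean = (0.7740 + 0.7795 + 0.5276 + 0.7461 + 0.8217) / 5 = 0.730

0.730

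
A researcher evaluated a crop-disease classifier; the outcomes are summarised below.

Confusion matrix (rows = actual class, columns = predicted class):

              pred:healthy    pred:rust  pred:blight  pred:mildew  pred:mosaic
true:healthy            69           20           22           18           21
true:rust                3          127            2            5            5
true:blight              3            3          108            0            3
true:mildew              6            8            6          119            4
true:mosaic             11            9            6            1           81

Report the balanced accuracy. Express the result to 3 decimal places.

0.772

Balanced accuracy = mean of per-class recall.
  healthy: recall = 69/150 = 0.4600
  rust: recall = 127/142 = 0.8944
  blight: recall = 108/117 = 0.9231
  mildew: recall = 119/143 = 0.8322
  mosaic: recall = 81/108 = 0.7500
Mean = (0.4600 + 0.8944 + 0.9231 + 0.8322 + 0.7500) / 5 = 0.772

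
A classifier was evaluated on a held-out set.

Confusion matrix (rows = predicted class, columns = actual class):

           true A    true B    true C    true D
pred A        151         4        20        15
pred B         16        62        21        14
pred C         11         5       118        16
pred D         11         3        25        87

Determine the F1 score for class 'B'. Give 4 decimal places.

F1 score = 2·TP/(2·TP+FP+FN).
B: TP=62, FP=16+21+14=51, FN=4+5+3=12 → 124/187 = 0.66310

0.6631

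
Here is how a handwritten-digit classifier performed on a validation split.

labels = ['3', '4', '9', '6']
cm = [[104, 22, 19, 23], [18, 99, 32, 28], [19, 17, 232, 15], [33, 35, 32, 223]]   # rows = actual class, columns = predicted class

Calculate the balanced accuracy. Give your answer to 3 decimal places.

0.672

Balanced accuracy = mean of per-class recall.
  3: recall = 104/168 = 0.6190
  4: recall = 99/177 = 0.5593
  9: recall = 232/283 = 0.8198
  6: recall = 223/323 = 0.6904
Mean = (0.6190 + 0.5593 + 0.8198 + 0.6904) / 4 = 0.672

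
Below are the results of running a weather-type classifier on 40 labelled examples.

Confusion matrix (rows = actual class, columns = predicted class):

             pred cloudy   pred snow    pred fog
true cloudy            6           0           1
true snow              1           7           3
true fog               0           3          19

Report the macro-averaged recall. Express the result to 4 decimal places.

Per-class recall (TP/(TP+FN)):
  cloudy: TP=6, FN=0+1=1 → 6/7 = 0.85714
  snow: TP=7, FN=1+3=4 → 7/11 = 0.63636
  fog: TP=19, FN=0+3=3 → 19/22 = 0.86364
Macro-recall = mean = (0.85714 + 0.63636 + 0.86364) / 3 = 0.7857

0.7857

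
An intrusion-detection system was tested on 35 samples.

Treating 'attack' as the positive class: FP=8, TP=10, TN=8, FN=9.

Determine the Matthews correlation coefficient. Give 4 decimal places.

0.0262

MCC = (TP·TN − FP·FN) / √((TP+FP)(TP+FN)(TN+FP)(TN+FN))
Numerator = 10·8 − 8·9 = 8
Denominator = √(18·19·16·17) = √93024 = 304.9984
MCC = 8 / 304.9984 = 0.0262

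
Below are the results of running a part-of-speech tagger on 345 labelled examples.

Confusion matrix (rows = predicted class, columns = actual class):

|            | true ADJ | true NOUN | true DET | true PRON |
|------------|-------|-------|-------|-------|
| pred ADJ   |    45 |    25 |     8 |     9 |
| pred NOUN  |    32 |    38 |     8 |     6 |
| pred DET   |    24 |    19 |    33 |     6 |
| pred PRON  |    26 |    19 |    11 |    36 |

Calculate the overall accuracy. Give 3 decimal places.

0.441

Accuracy = trace / total = (45+38+33+36=152) / 345 = 152/345 = 0.441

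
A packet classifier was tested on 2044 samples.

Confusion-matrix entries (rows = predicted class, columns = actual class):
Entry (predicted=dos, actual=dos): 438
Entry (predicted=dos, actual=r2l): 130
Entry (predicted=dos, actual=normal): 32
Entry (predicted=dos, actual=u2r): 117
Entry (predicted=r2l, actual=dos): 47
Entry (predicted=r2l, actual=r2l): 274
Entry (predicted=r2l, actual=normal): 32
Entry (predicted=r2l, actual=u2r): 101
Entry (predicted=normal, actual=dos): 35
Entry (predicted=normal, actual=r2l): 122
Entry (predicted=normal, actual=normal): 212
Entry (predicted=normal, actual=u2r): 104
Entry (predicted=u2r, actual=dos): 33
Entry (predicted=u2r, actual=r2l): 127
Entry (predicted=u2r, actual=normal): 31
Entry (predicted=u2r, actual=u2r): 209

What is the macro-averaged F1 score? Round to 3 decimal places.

Per-class F1 score (2·TP/(2·TP+FP+FN)):
  dos: TP=438, FP=130+32+117=279, FN=47+35+33=115 → 876/1270 = 0.6898
  r2l: TP=274, FP=47+32+101=180, FN=130+122+127=379 → 548/1107 = 0.4950
  normal: TP=212, FP=35+122+104=261, FN=32+32+31=95 → 424/780 = 0.5436
  u2r: TP=209, FP=33+127+31=191, FN=117+101+104=322 → 418/931 = 0.4490
Macro-F1 score = mean = (0.6898 + 0.4950 + 0.5436 + 0.4490) / 4 = 0.544

0.544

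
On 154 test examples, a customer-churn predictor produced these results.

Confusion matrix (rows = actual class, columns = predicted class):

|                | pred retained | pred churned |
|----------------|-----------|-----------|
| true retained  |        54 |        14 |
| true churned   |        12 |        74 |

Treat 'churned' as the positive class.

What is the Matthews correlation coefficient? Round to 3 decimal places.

0.657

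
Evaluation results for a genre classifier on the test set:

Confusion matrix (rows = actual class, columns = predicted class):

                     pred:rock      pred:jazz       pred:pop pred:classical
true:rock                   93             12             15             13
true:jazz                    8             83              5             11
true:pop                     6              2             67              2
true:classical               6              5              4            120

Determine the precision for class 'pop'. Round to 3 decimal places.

0.736

precision = TP/(TP+FP).
pop: TP=67, FP=15+5+4=24 → 67/91 = 0.7363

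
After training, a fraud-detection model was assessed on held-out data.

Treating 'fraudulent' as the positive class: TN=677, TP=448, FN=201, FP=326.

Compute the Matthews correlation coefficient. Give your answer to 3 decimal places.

0.357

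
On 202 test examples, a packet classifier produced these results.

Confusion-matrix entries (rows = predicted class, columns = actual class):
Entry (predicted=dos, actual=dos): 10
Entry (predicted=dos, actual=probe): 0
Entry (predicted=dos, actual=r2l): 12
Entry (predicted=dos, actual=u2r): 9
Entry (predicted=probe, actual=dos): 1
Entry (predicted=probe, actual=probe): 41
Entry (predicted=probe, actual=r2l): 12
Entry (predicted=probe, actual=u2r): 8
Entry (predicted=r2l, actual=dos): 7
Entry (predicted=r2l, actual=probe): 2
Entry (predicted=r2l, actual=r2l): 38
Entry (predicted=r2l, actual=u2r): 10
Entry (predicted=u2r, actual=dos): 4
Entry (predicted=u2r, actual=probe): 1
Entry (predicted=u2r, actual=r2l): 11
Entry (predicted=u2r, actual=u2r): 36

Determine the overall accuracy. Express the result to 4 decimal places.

0.6188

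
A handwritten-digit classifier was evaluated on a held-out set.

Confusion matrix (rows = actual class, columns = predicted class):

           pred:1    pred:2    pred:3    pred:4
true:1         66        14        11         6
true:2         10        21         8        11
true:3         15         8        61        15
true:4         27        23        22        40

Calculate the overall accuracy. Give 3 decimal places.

Accuracy = trace / total = (66+21+61+40=188) / 358 = 188/358 = 0.525

0.525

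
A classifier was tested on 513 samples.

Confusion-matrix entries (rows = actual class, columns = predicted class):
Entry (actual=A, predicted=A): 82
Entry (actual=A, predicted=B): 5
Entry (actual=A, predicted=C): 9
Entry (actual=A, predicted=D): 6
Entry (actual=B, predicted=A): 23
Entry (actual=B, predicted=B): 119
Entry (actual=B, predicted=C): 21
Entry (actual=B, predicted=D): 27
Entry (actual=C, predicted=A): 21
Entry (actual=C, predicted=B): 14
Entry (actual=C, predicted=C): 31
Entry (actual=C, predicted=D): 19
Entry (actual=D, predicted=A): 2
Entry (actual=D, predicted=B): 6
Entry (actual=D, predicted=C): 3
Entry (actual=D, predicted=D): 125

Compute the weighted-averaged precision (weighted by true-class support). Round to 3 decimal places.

0.701

Per-class precision (TP/(TP+FP)):
  A: TP=82, FP=23+21+2=46 → 82/128 = 0.6406
  B: TP=119, FP=5+14+6=25 → 119/144 = 0.8264
  C: TP=31, FP=9+21+3=33 → 31/64 = 0.4844
  D: TP=125, FP=6+27+19=52 → 125/177 = 0.7062
Weighted-precision = Σ (supportᵢ/N)·precisionᵢ with N=513: (102/513)·0.6406 + (190/513)·0.8264 + (85/513)·0.4844 + (136/513)·0.7062 = 0.701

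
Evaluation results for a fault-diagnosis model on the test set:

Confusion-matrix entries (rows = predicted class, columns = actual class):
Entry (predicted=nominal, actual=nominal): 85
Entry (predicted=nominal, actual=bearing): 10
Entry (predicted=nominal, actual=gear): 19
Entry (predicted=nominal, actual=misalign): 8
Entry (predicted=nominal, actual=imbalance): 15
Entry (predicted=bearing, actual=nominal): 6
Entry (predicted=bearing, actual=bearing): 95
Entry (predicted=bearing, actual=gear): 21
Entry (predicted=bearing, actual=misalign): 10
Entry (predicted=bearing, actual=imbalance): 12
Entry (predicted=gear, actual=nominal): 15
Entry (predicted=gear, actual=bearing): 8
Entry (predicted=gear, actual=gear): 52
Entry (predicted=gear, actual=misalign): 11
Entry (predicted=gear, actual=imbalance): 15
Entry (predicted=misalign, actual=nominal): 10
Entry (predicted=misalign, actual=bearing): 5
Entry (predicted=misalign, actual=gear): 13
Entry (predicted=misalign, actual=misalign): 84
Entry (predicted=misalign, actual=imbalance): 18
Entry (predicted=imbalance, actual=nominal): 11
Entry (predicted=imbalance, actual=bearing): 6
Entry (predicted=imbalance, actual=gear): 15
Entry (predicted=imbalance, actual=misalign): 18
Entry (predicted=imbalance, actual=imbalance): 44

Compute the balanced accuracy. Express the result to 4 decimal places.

0.5866

Balanced accuracy = mean of per-class recall.
  nominal: recall = 85/127 = 0.66929
  bearing: recall = 95/124 = 0.76613
  gear: recall = 52/120 = 0.43333
  misalign: recall = 84/131 = 0.64122
  imbalance: recall = 44/104 = 0.42308
Mean = (0.66929 + 0.76613 + 0.43333 + 0.64122 + 0.42308) / 5 = 0.5866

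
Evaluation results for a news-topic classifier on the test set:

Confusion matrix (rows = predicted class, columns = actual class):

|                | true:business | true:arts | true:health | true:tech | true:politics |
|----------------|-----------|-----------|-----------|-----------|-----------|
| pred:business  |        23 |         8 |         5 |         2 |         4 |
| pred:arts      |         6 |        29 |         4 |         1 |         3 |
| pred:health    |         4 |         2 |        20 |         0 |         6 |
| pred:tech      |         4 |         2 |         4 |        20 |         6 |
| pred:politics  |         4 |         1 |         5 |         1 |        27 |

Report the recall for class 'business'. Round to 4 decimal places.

One-vs-rest for 'business': TP = diagonal; FP = other classes predicted 'business'; FN = 'business' predicted as other.
recall = TP/(TP+FN).
business: TP=23, FN=6+4+4+4=18 → 23/41 = 0.56098

0.5610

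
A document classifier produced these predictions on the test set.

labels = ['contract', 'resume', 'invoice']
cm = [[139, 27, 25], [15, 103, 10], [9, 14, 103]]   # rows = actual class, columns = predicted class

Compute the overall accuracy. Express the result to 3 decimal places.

0.775

Accuracy = trace / total = (139+103+103=345) / 445 = 345/445 = 0.775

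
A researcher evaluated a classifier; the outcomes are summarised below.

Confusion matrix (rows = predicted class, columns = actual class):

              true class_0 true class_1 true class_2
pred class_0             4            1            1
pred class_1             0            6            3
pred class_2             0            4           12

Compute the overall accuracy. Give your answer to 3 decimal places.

Accuracy = trace / total = (4+6+12=22) / 31 = 22/31 = 0.710

0.710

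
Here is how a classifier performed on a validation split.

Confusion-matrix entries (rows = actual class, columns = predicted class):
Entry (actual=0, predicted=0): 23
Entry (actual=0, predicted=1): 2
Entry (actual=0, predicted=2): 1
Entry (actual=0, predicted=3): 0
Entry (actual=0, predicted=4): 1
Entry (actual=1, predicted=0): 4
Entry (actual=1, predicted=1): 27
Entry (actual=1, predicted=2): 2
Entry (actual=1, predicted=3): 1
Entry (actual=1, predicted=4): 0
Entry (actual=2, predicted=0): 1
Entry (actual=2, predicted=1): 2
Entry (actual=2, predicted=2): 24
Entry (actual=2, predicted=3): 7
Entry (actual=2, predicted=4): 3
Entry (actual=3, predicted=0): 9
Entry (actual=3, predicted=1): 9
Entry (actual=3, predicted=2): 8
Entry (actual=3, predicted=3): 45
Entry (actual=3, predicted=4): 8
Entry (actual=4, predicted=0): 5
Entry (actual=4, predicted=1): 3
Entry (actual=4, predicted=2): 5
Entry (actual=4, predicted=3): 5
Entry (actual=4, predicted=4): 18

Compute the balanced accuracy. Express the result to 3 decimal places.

0.673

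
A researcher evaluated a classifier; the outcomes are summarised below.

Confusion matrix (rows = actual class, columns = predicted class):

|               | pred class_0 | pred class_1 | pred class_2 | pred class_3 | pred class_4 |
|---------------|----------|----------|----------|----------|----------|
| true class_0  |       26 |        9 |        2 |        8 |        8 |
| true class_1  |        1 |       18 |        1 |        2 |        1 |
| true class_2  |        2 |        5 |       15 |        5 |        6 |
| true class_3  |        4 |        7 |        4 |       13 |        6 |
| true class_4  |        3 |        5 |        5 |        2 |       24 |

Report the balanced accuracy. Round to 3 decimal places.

Balanced accuracy = mean of per-class recall.
  class_0: recall = 26/53 = 0.4906
  class_1: recall = 18/23 = 0.7826
  class_2: recall = 15/33 = 0.4545
  class_3: recall = 13/34 = 0.3824
  class_4: recall = 24/39 = 0.6154
Mean = (0.4906 + 0.7826 + 0.4545 + 0.3824 + 0.6154) / 5 = 0.545

0.545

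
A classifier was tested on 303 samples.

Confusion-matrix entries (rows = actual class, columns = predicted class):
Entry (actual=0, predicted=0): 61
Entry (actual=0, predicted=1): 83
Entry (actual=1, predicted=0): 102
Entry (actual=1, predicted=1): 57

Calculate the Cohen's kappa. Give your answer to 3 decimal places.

Observed agreement pₒ = trace/N = 118/303 = 0.3894
Expected agreement pₑ = Σ (rowᵢ·colᵢ)/N² = (144·163 + 159·140)/303² = 0.4981
κ = (pₒ − pₑ)/(1 − pₑ) = (0.3894 − 0.4981)/(1 − 0.4981) = -0.217

-0.217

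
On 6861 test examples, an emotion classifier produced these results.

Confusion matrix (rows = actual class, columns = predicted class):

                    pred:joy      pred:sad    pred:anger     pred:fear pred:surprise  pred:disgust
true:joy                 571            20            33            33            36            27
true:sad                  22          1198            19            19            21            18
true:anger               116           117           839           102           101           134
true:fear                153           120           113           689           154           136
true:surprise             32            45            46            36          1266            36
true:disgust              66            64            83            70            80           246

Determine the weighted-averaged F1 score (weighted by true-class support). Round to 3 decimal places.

0.693

Per-class F1 score (2·TP/(2·TP+FP+FN)):
  joy: TP=571, FP=22+116+153+32+66=389, FN=20+33+33+36+27=149 → 1142/1680 = 0.6798
  sad: TP=1198, FP=20+117+120+45+64=366, FN=22+19+19+21+18=99 → 2396/2861 = 0.8375
  anger: TP=839, FP=33+19+113+46+83=294, FN=116+117+102+101+134=570 → 1678/2542 = 0.6601
  fear: TP=689, FP=33+19+102+36+70=260, FN=153+120+113+154+136=676 → 1378/2314 = 0.5955
  surprise: TP=1266, FP=36+21+101+154+80=392, FN=32+45+46+36+36=195 → 2532/3119 = 0.8118
  disgust: TP=246, FP=27+18+134+136+36=351, FN=66+64+83+70+80=363 → 492/1206 = 0.4080
Weighted-F1 score = Σ (supportᵢ/N)·F1 scoreᵢ with N=6861: (720/6861)·0.6798 + (1297/6861)·0.8375 + (1409/6861)·0.6601 + (1365/6861)·0.5955 + (1461/6861)·0.8118 + (609/6861)·0.4080 = 0.693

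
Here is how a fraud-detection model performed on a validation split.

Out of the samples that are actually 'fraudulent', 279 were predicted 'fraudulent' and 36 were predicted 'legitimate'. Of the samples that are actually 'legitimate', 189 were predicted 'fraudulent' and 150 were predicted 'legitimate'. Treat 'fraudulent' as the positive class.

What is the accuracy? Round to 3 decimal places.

0.656

Accuracy = (TP+TN)/N = (279+150)/654 = 0.656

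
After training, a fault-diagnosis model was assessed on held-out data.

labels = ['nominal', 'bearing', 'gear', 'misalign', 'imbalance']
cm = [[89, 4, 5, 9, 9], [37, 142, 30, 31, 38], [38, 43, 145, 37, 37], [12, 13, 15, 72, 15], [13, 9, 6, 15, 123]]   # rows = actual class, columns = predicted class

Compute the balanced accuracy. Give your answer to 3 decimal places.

0.614

Balanced accuracy = mean of per-class recall.
  nominal: recall = 89/116 = 0.7672
  bearing: recall = 142/278 = 0.5108
  gear: recall = 145/300 = 0.4833
  misalign: recall = 72/127 = 0.5669
  imbalance: recall = 123/166 = 0.7410
Mean = (0.7672 + 0.5108 + 0.4833 + 0.5669 + 0.7410) / 5 = 0.614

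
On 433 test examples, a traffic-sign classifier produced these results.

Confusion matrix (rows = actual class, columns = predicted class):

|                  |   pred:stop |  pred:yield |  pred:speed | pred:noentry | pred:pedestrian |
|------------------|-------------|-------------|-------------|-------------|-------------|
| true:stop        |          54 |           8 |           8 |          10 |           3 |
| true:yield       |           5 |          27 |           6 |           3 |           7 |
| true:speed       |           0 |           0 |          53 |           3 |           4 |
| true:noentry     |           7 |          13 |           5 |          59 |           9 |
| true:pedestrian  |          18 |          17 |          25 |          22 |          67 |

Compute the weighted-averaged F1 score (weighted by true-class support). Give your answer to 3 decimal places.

Per-class F1 score (2·TP/(2·TP+FP+FN)):
  stop: TP=54, FP=5+0+7+18=30, FN=8+8+10+3=29 → 108/167 = 0.6467
  yield: TP=27, FP=8+0+13+17=38, FN=5+6+3+7=21 → 54/113 = 0.4779
  speed: TP=53, FP=8+6+5+25=44, FN=0+0+3+4=7 → 106/157 = 0.6752
  noentry: TP=59, FP=10+3+3+22=38, FN=7+13+5+9=34 → 118/190 = 0.6211
  pedestrian: TP=67, FP=3+7+4+9=23, FN=18+17+25+22=82 → 134/239 = 0.5607
Weighted-F1 score = Σ (supportᵢ/N)·F1 scoreᵢ with N=433: (83/433)·0.6467 + (48/433)·0.4779 + (60/433)·0.6752 + (93/433)·0.6211 + (149/433)·0.5607 = 0.597

0.597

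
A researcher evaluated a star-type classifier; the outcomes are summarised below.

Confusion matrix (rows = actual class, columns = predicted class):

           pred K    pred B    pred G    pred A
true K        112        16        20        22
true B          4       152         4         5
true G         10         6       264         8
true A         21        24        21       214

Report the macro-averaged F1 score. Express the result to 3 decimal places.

0.809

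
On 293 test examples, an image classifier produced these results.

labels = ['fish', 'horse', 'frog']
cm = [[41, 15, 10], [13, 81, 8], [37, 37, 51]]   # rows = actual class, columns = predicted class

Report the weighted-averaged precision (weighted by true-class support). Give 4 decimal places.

Per-class precision (TP/(TP+FP)):
  fish: TP=41, FP=13+37=50 → 41/91 = 0.45055
  horse: TP=81, FP=15+37=52 → 81/133 = 0.60902
  frog: TP=51, FP=10+8=18 → 51/69 = 0.73913
Weighted-precision = Σ (supportᵢ/N)·precisionᵢ with N=293: (66/293)·0.45055 + (102/293)·0.60902 + (125/293)·0.73913 = 0.6288

0.6288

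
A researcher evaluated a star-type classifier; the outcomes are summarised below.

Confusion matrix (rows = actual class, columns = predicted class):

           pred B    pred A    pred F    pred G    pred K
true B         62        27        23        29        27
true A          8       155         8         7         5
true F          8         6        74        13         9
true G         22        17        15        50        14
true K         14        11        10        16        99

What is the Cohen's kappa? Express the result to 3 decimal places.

Observed agreement pₒ = trace/N = 440/729 = 0.6036
Expected agreement pₑ = Σ (rowᵢ·colᵢ)/N² = (168·114 + 183·216 + 110·130 + 118·115 + 150·154)/729² = 0.2063
κ = (pₒ − pₑ)/(1 − pₑ) = (0.6036 − 0.2063)/(1 − 0.2063) = 0.501

0.501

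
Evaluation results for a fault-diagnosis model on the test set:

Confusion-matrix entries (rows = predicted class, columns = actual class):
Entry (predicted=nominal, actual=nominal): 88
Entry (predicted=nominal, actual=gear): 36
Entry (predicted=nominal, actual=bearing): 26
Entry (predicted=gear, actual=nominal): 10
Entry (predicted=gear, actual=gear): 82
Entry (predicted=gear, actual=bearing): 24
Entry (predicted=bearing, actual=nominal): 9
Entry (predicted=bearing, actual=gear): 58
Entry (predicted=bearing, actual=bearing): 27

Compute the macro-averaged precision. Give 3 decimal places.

0.527

Per-class precision (TP/(TP+FP)):
  nominal: TP=88, FP=36+26=62 → 88/150 = 0.5867
  gear: TP=82, FP=10+24=34 → 82/116 = 0.7069
  bearing: TP=27, FP=9+58=67 → 27/94 = 0.2872
Macro-precision = mean = (0.5867 + 0.7069 + 0.2872) / 3 = 0.527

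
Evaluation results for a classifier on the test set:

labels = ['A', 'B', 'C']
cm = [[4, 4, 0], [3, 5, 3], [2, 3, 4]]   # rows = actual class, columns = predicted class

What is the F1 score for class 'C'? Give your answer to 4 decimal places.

0.5000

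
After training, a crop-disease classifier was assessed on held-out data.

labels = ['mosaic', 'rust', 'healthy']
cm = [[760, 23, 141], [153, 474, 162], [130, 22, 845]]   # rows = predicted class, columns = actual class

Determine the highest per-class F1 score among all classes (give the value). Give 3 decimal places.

0.788

Per-class F1 score (2·TP/(2·TP+FP+FN)):
  mosaic: TP=760, FP=23+141=164, FN=153+130=283 → 1520/1967 = 0.7728
  rust: TP=474, FP=153+162=315, FN=23+22=45 → 948/1308 = 0.7248
  healthy: TP=845, FP=130+22=152, FN=141+162=303 → 1690/2145 = 0.7879
Highest is class 'healthy' with F1 score = 0.788.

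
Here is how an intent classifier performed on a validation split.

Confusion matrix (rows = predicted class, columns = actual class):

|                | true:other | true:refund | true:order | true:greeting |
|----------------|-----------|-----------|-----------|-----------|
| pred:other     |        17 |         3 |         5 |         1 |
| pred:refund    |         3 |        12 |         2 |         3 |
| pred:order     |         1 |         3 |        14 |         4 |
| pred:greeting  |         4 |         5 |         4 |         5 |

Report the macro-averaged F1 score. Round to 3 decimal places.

0.536

Per-class F1 score (2·TP/(2·TP+FP+FN)):
  other: TP=17, FP=3+5+1=9, FN=3+1+4=8 → 34/51 = 0.6667
  refund: TP=12, FP=3+2+3=8, FN=3+3+5=11 → 24/43 = 0.5581
  order: TP=14, FP=1+3+4=8, FN=5+2+4=11 → 28/47 = 0.5957
  greeting: TP=5, FP=4+5+4=13, FN=1+3+4=8 → 10/31 = 0.3226
Macro-F1 score = mean = (0.6667 + 0.5581 + 0.5957 + 0.3226) / 4 = 0.536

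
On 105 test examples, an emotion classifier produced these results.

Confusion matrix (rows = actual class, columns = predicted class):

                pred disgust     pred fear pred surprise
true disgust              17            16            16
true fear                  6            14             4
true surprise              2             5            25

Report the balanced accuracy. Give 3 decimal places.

0.571

Balanced accuracy = mean of per-class recall.
  disgust: recall = 17/49 = 0.3469
  fear: recall = 14/24 = 0.5833
  surprise: recall = 25/32 = 0.7813
Mean = (0.3469 + 0.5833 + 0.7813) / 3 = 0.571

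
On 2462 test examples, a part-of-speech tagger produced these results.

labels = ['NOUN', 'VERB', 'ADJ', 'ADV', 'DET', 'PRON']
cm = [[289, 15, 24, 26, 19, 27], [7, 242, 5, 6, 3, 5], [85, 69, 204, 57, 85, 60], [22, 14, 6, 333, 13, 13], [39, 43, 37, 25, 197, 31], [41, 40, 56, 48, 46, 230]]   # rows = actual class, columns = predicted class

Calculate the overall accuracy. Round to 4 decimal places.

Accuracy = trace / total = (289+242+204+333+197+230=1495) / 2462 = 1495/2462 = 0.6072

0.6072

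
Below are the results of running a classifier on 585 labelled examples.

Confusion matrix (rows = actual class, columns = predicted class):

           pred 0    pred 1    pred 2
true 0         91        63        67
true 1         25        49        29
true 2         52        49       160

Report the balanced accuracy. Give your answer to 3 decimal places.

Balanced accuracy = mean of per-class recall.
  0: recall = 91/221 = 0.4118
  1: recall = 49/103 = 0.4757
  2: recall = 160/261 = 0.6130
Mean = (0.4118 + 0.4757 + 0.6130) / 3 = 0.500

0.500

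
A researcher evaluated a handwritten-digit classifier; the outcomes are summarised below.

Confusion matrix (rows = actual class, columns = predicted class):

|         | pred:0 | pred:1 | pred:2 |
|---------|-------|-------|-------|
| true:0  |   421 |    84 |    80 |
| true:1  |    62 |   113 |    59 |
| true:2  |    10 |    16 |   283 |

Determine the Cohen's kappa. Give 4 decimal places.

Observed agreement pₒ = trace/N = 817/1128 = 0.72429
Expected agreement pₑ = Σ (rowᵢ·colᵢ)/N² = (585·493 + 234·213 + 309·422)/1128² = 0.36832
κ = (pₒ − pₑ)/(1 − pₑ) = (0.72429 − 0.36832)/(1 − 0.36832) = 0.5635

0.5635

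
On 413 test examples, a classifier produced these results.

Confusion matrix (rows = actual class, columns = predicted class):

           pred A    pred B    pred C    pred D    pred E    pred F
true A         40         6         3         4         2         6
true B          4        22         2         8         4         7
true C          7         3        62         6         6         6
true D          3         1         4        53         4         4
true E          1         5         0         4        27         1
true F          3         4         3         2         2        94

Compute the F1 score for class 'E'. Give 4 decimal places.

One-vs-rest for 'E': TP = diagonal; FP = other classes predicted 'E'; FN = 'E' predicted as other.
F1 score = 2·TP/(2·TP+FP+FN).
E: TP=27, FP=2+4+6+4+2=18, FN=1+5+0+4+1=11 → 54/83 = 0.65060

0.6506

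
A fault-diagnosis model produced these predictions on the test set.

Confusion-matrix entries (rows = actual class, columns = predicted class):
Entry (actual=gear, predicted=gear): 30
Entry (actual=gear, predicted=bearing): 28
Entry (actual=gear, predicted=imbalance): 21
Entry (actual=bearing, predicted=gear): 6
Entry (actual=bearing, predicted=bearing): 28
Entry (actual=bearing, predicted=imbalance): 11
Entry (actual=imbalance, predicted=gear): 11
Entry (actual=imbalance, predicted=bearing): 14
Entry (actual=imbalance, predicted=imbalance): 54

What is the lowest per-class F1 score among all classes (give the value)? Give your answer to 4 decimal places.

Per-class F1 score (2·TP/(2·TP+FP+FN)):
  gear: TP=30, FP=6+11=17, FN=28+21=49 → 60/126 = 0.47619
  bearing: TP=28, FP=28+14=42, FN=6+11=17 → 56/115 = 0.48696
  imbalance: TP=54, FP=21+11=32, FN=11+14=25 → 108/165 = 0.65455
Lowest is class 'gear' with F1 score = 0.4762.

0.4762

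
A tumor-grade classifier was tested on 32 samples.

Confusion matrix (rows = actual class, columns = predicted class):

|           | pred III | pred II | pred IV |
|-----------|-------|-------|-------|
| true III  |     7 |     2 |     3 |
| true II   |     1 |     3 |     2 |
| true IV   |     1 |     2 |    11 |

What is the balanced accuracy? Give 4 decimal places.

0.6230

Balanced accuracy = mean of per-class recall.
  III: recall = 7/12 = 0.58333
  II: recall = 3/6 = 0.50000
  IV: recall = 11/14 = 0.78571
Mean = (0.58333 + 0.50000 + 0.78571) / 3 = 0.6230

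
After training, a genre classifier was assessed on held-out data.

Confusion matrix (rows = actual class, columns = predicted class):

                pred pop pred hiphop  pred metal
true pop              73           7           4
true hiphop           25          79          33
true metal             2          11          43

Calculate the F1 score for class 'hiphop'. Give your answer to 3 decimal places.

0.675

Take TP from the diagonal, FP from the rest of the 'hiphop' prediction marginal, FN from the rest of the 'hiphop' actual marginal.
F1 score = 2·TP/(2·TP+FP+FN).
hiphop: TP=79, FP=7+11=18, FN=25+33=58 → 158/234 = 0.6752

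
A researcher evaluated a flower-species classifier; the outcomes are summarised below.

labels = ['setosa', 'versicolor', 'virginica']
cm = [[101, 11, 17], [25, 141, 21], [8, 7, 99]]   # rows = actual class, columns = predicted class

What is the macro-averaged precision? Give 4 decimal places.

Per-class precision (TP/(TP+FP)):
  setosa: TP=101, FP=25+8=33 → 101/134 = 0.75373
  versicolor: TP=141, FP=11+7=18 → 141/159 = 0.88679
  virginica: TP=99, FP=17+21=38 → 99/137 = 0.72263
Macro-precision = mean = (0.75373 + 0.88679 + 0.72263) / 3 = 0.7877

0.7877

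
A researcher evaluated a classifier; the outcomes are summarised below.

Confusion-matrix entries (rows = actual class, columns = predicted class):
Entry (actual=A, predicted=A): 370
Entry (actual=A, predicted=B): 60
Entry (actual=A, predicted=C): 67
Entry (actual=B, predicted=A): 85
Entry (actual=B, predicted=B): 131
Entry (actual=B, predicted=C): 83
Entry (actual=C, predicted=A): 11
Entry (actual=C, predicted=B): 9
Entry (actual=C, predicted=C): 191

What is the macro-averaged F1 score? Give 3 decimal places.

0.662

Per-class F1 score (2·TP/(2·TP+FP+FN)):
  A: TP=370, FP=85+11=96, FN=60+67=127 → 740/963 = 0.7684
  B: TP=131, FP=60+9=69, FN=85+83=168 → 262/499 = 0.5251
  C: TP=191, FP=67+83=150, FN=11+9=20 → 382/552 = 0.6920
Macro-F1 score = mean = (0.7684 + 0.5251 + 0.6920) / 3 = 0.662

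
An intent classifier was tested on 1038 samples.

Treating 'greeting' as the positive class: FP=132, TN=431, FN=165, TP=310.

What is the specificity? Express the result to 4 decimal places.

0.7655

Specificity = TN/(TN+FP) = 431/(431+132) = 0.7655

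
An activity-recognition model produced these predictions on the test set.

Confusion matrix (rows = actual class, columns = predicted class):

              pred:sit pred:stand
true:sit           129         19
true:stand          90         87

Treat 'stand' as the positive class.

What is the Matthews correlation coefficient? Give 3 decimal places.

0.386

MCC = (TP·TN − FP·FN) / √((TP+FP)(TP+FN)(TN+FP)(TN+FN))
Numerator = 87·129 − 19·90 = 9513
Denominator = √(106·177·148·219) = √608113944 = 24659.9664
MCC = 9513 / 24659.9664 = 0.386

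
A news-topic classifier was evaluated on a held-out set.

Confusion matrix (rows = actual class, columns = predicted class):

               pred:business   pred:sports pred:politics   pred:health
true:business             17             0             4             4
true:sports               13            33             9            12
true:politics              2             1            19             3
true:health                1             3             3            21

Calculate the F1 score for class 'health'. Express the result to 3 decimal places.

0.618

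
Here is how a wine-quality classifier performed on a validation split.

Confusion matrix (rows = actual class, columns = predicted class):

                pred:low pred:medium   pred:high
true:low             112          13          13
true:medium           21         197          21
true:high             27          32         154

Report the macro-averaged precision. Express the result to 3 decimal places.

Per-class precision (TP/(TP+FP)):
  low: TP=112, FP=21+27=48 → 112/160 = 0.7000
  medium: TP=197, FP=13+32=45 → 197/242 = 0.8140
  high: TP=154, FP=13+21=34 → 154/188 = 0.8191
Macro-precision = mean = (0.7000 + 0.8140 + 0.8191) / 3 = 0.778

0.778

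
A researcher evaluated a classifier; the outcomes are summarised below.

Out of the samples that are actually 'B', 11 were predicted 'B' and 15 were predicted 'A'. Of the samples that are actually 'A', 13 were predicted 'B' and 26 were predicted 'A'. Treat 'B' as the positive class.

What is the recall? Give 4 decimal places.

0.4231

Recall = TP/(TP+FN) = 11/(11+15) = 11/26 = 0.4231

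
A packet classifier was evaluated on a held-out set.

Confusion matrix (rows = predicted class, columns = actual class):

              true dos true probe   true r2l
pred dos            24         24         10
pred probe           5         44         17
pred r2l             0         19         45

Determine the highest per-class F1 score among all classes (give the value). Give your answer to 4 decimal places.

0.6618

Per-class F1 score (2·TP/(2·TP+FP+FN)):
  dos: TP=24, FP=24+10=34, FN=5+0=5 → 48/87 = 0.55172
  probe: TP=44, FP=5+17=22, FN=24+19=43 → 88/153 = 0.57516
  r2l: TP=45, FP=0+19=19, FN=10+17=27 → 90/136 = 0.66176
Highest is class 'r2l' with F1 score = 0.6618.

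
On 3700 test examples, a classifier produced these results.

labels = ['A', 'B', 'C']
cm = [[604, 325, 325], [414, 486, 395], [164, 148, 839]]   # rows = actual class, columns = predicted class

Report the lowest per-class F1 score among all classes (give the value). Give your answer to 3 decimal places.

Per-class F1 score (2·TP/(2·TP+FP+FN)):
  A: TP=604, FP=414+164=578, FN=325+325=650 → 1208/2436 = 0.4959
  B: TP=486, FP=325+148=473, FN=414+395=809 → 972/2254 = 0.4312
  C: TP=839, FP=325+395=720, FN=164+148=312 → 1678/2710 = 0.6192
Lowest is class 'B' with F1 score = 0.431.

0.431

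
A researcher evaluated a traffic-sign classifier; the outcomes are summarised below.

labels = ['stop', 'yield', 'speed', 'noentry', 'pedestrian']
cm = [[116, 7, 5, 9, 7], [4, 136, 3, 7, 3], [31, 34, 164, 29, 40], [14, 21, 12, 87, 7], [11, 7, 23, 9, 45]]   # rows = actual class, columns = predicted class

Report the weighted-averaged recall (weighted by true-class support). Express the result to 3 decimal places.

0.659

Per-class recall (TP/(TP+FN)):
  stop: TP=116, FN=7+5+9+7=28 → 116/144 = 0.8056
  yield: TP=136, FN=4+3+7+3=17 → 136/153 = 0.8889
  speed: TP=164, FN=31+34+29+40=134 → 164/298 = 0.5503
  noentry: TP=87, FN=14+21+12+7=54 → 87/141 = 0.6170
  pedestrian: TP=45, FN=11+7+23+9=50 → 45/95 = 0.4737
Weighted-recall = Σ (supportᵢ/N)·recallᵢ with N=831: (144/831)·0.8056 + (153/831)·0.8889 + (298/831)·0.5503 + (141/831)·0.6170 + (95/831)·0.4737 = 0.659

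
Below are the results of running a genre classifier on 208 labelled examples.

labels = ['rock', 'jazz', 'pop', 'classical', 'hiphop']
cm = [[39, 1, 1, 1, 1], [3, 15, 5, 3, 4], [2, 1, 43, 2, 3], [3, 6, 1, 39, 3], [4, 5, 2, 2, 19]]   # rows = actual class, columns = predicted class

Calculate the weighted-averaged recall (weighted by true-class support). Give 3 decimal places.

0.745

Per-class recall (TP/(TP+FN)):
  rock: TP=39, FN=1+1+1+1=4 → 39/43 = 0.9070
  jazz: TP=15, FN=3+5+3+4=15 → 15/30 = 0.5000
  pop: TP=43, FN=2+1+2+3=8 → 43/51 = 0.8431
  classical: TP=39, FN=3+6+1+3=13 → 39/52 = 0.7500
  hiphop: TP=19, FN=4+5+2+2=13 → 19/32 = 0.5938
Weighted-recall = Σ (supportᵢ/N)·recallᵢ with N=208: (43/208)·0.9070 + (30/208)·0.5000 + (51/208)·0.8431 + (52/208)·0.7500 + (32/208)·0.5938 = 0.745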